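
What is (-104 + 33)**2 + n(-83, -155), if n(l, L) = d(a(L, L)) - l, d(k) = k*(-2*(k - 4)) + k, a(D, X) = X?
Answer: -44321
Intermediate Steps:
d(k) = k + k*(8 - 2*k) (d(k) = k*(-2*(-4 + k)) + k = k*(8 - 2*k) + k = k + k*(8 - 2*k))
n(l, L) = -l + L*(9 - 2*L) (n(l, L) = L*(9 - 2*L) - l = -l + L*(9 - 2*L))
(-104 + 33)**2 + n(-83, -155) = (-104 + 33)**2 + (-1*(-83) - 1*(-155)*(-9 + 2*(-155))) = (-71)**2 + (83 - 1*(-155)*(-9 - 310)) = 5041 + (83 - 1*(-155)*(-319)) = 5041 + (83 - 49445) = 5041 - 49362 = -44321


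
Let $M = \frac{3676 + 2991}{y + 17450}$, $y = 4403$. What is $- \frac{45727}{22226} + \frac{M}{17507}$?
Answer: $- \frac{17494109016675}{8503233548446} \approx -2.0573$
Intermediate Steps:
$M = \frac{6667}{21853}$ ($M = \frac{3676 + 2991}{4403 + 17450} = \frac{6667}{21853} \approx 0.30508$)
$- \frac{45727}{22226} + \frac{M}{17507} = - \frac{45727}{22226} + \frac{6667}{21853 \cdot 17507} = \left(-45727\right) \frac{1}{22226} + \frac{6667}{21853} \cdot \frac{1}{17507} = - \frac{45727}{22226} + \frac{6667}{382580471} = - \frac{17494109016675}{8503233548446}$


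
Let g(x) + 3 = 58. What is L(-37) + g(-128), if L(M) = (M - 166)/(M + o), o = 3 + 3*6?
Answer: 1083/16 ≈ 67.688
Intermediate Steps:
o = 21 (o = 3 + 18 = 21)
g(x) = 55 (g(x) = -3 + 58 = 55)
L(M) = (-166 + M)/(21 + M) (L(M) = (M - 166)/(M + 21) = (-166 + M)/(21 + M))
L(-37) + g(-128) = (-166 - 37)/(21 - 37) + 55 = -203/(-16) + 55 = -1/16*(-203) + 55 = 203/16 + 55 = 1083/16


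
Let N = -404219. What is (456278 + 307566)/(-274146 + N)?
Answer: -763844/678365 ≈ -1.1260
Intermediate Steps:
(456278 + 307566)/(-274146 + N) = (456278 + 307566)/(-274146 - 404219) = 763844/(-678365) = 763844*(-1/678365) = -763844/678365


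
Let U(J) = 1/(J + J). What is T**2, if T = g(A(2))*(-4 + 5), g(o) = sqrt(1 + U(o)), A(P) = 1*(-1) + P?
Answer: 3/2 ≈ 1.5000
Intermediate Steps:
U(J) = 1/(2*J)
A(P) = -1 + P
g(o) = sqrt(1 + 1/(2*o))
T = sqrt(6)/2 (T = (sqrt(4 + 2/(-1 + 2))/2)*(-4 + 5) = (sqrt(4 + 2/1)/2)*1 = (sqrt(4 + 2*1)/2)*1 = (sqrt(4 + 2)/2)*1 = (sqrt(6)/2)*1 = sqrt(6)/2 ≈ 1.2247)
T**2 = (sqrt(6)/2)**2 = 3/2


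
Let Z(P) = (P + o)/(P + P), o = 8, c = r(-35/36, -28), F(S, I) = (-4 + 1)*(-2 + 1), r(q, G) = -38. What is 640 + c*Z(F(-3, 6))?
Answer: 1711/3 ≈ 570.33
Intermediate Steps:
F(S, I) = 3 (F(S, I) = -3*(-1) = 3)
c = -38
Z(P) = (8 + P)/(2*P) (Z(P) = (P + 8)/(P + P) = (8 + P)/((2*P)) = (8 + P)*(1/(2*P)) = (8 + P)/(2*P))
640 + c*Z(F(-3, 6)) = 640 - 19*(8 + 3)/3 = 640 - 19*11/3 = 640 - 38*11/6 = 640 - 209/3 = 1711/3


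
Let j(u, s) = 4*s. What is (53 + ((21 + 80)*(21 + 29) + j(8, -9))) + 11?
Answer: 5078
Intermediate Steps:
(53 + ((21 + 80)*(21 + 29) + j(8, -9))) + 11 = (53 + ((21 + 80)*(21 + 29) + 4*(-9))) + 11 = (53 + (101*50 - 36)) + 11 = (53 + (5050 - 36)) + 11 = (53 + 5014) + 11 = 5067 + 11 = 5078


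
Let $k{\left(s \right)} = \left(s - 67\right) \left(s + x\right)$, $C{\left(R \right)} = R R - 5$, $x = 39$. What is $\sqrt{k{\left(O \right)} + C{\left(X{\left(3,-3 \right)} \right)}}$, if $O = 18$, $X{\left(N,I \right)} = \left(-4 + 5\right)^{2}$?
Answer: $i \sqrt{2797} \approx 52.887 i$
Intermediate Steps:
$X{\left(N,I \right)} = 1$ ($X{\left(N,I \right)} = 1^{2} = 1$)
$C{\left(R \right)} = -5 + R^{2}$ ($C{\left(R \right)} = R^{2} - 5 = -5 + R^{2}$)
$k{\left(s \right)} = \left(-67 + s\right) \left(39 + s\right)$ ($k{\left(s \right)} = \left(s - 67\right) \left(s + 39\right) = \left(-67 + s\right) \left(39 + s\right)$)
$\sqrt{k{\left(O \right)} + C{\left(X{\left(3,-3 \right)} \right)}} = \sqrt{\left(-2613 + 18^{2} - 504\right) - \left(5 - 1^{2}\right)} = \sqrt{\left(-2613 + 324 - 504\right) + \left(-5 + 1\right)} = \sqrt{-2793 - 4} = \sqrt{-2797} = i \sqrt{2797}$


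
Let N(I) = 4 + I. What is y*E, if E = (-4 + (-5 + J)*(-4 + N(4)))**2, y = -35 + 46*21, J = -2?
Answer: 953344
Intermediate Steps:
y = 931 (y = -35 + 966 = 931)
E = 1024 (E = (-4 + (-5 - 2)*(-4 + (4 + 4)))**2 = (-4 - 7*(-4 + 8))**2 = (-4 - 7*4)**2 = (-4 - 28)**2 = (-32)**2 = 1024)
y*E = 931*1024 = 953344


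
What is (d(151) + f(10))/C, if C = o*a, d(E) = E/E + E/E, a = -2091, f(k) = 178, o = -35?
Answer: 12/4879 ≈ 0.0024595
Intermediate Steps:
d(E) = 2 (d(E) = 1 + 1 = 2)
C = 73185 (C = -35*(-2091) = 73185)
(d(151) + f(10))/C = (2 + 178)/73185 = 180*(1/73185) = 12/4879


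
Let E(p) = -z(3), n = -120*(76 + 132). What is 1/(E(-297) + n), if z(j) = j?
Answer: -1/24963 ≈ -4.0059e-5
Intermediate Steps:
n = -24960 (n = -120*208 = -24960)
E(p) = -3 (E(p) = -1*3 = -3)
1/(E(-297) + n) = 1/(-3 - 24960) = 1/(-24963) = -1/24963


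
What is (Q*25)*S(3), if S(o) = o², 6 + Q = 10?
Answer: 900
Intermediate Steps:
Q = 4 (Q = -6 + 10 = 4)
(Q*25)*S(3) = (4*25)*3² = 100*9 = 900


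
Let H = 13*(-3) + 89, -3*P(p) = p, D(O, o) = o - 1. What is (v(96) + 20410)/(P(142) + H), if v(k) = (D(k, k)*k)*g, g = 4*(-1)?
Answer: -24105/4 ≈ -6026.3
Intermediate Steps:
D(O, o) = -1 + o
P(p) = -p/3
g = -4
H = 50 (H = -39 + 89 = 50)
v(k) = -4*k*(-1 + k) (v(k) = ((-1 + k)*k)*(-4) = (k*(-1 + k))*(-4) = -4*k*(-1 + k))
(v(96) + 20410)/(P(142) + H) = (4*96*(1 - 1*96) + 20410)/(-⅓*142 + 50) = (4*96*(1 - 96) + 20410)/(-142/3 + 50) = (4*96*(-95) + 20410)/(8/3) = (-36480 + 20410)*(3/8) = -16070*3/8 = -24105/4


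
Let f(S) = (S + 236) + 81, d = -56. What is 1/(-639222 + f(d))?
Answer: -1/638961 ≈ -1.5650e-6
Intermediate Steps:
f(S) = 317 + S (f(S) = (236 + S) + 81 = 317 + S)
1/(-639222 + f(d)) = 1/(-639222 + (317 - 56)) = 1/(-639222 + 261) = 1/(-638961) = -1/638961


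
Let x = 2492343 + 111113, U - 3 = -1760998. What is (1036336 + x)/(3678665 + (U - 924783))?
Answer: 3639792/992887 ≈ 3.6659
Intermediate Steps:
U = -1760995 (U = 3 - 1760998 = -1760995)
x = 2603456
(1036336 + x)/(3678665 + (U - 924783)) = (1036336 + 2603456)/(3678665 + (-1760995 - 924783)) = 3639792/(3678665 - 2685778) = 3639792/992887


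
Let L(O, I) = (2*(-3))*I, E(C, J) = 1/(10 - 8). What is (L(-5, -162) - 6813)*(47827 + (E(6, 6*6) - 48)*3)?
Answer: -557050329/2 ≈ -2.7852e+8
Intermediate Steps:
E(C, J) = ½ (E(C, J) = 1/2 = ½)
L(O, I) = -6*I
(L(-5, -162) - 6813)*(47827 + (E(6, 6*6) - 48)*3) = (-6*(-162) - 6813)*(47827 + (½ - 48)*3) = (972 - 6813)*(47827 - 95/2*3) = -5841*(47827 - 285/2) = -5841*95369/2 = -557050329/2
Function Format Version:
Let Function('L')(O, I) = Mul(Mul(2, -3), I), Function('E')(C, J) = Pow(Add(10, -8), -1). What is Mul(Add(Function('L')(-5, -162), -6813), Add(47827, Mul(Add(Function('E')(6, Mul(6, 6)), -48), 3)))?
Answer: Rational(-557050329, 2) ≈ -2.7852e+8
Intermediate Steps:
Function('E')(C, J) = Rational(1, 2) (Function('E')(C, J) = Pow(2, -1) = Rational(1, 2))
Function('L')(O, I) = Mul(-6, I)
Mul(Add(Function('L')(-5, -162), -6813), Add(47827, Mul(Add(Function('E')(6, Mul(6, 6)), -48), 3))) = Mul(Add(Mul(-6, -162), -6813), Add(47827, Mul(Add(Rational(1, 2), -48), 3))) = Mul(Add(972, -6813), Add(47827, Mul(Rational(-95, 2), 3))) = Mul(-5841, Add(47827, Rational(-285, 2))) = Mul(-5841, Rational(95369, 2)) = Rational(-557050329, 2)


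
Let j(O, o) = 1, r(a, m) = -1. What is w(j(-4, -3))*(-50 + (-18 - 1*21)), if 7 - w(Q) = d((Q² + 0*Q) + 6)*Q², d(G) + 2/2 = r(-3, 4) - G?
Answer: -1424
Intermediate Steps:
d(G) = -2 - G (d(G) = -1 + (-1 - G) = -2 - G)
w(Q) = 7 - Q²*(-8 - Q²) (w(Q) = 7 - (-2 - ((Q² + 0*Q) + 6))*Q² = 7 - (-2 - ((Q² + 0) + 6))*Q² = 7 - (-2 - (Q² + 6))*Q² = 7 - (-2 - (6 + Q²))*Q² = 7 - (-2 + (-6 - Q²))*Q² = 7 - (-8 - Q²)*Q² = 7 - Q²*(-8 - Q²))
w(j(-4, -3))*(-50 + (-18 - 1*21)) = (7 + 1²*(8 + 1²))*(-50 + (-18 - 1*21)) = (7 + 1*(8 + 1))*(-50 + (-18 - 21)) = (7 + 1*9)*(-50 - 39) = (7 + 9)*(-89) = 16*(-89) = -1424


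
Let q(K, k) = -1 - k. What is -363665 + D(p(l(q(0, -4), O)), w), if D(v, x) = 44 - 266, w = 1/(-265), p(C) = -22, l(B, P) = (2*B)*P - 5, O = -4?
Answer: -363887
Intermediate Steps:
l(B, P) = -5 + 2*B*P (l(B, P) = 2*B*P - 5 = -5 + 2*B*P)
w = -1/265 ≈ -0.0037736
D(v, x) = -222
-363665 + D(p(l(q(0, -4), O)), w) = -363665 - 222 = -363887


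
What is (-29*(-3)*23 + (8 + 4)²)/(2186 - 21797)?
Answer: -715/6537 ≈ -0.10938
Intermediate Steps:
(-29*(-3)*23 + (8 + 4)²)/(2186 - 21797) = (87*23 + 12²)/(-19611) = (2001 + 144)*(-1/19611) = 2145*(-1/19611) = -715/6537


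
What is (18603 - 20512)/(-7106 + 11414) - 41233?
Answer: -177633673/4308 ≈ -41233.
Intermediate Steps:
(18603 - 20512)/(-7106 + 11414) - 41233 = -1909/4308 - 41233 = -177633673/4308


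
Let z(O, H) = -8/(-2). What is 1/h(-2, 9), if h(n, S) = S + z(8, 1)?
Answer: 1/13 ≈ 0.076923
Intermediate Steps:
z(O, H) = 4 (z(O, H) = -8*(-1/2) = 4)
h(n, S) = 4 + S (h(n, S) = S + 4 = 4 + S)
1/h(-2, 9) = 1/(4 + 9) = 1/13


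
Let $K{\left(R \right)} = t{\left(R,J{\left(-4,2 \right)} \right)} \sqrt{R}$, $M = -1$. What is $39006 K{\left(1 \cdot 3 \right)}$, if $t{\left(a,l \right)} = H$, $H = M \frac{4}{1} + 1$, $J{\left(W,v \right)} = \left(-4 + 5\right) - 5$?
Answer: $- 117018 \sqrt{3} \approx -2.0268 \cdot 10^{5}$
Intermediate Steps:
$J{\left(W,v \right)} = -4$ ($J{\left(W,v \right)} = 1 - 5 = -4$)
$H = -3$ ($H = - \frac{4}{1} + 1 = - 4 \cdot 1 + 1 = \left(-1\right) 4 + 1 = -4 + 1 = -3$)
$t{\left(a,l \right)} = -3$
$K{\left(R \right)} = - 3 \sqrt{R}$
$39006 K{\left(1 \cdot 3 \right)} = 39006 \left(- 3 \sqrt{1 \cdot 3}\right) = 39006 \left(- 3 \sqrt{3}\right) = - 117018 \sqrt{3}$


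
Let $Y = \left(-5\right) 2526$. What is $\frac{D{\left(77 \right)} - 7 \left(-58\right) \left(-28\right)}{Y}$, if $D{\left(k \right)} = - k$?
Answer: $\frac{763}{842} \approx 0.90618$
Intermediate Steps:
$Y = -12630$
$\frac{D{\left(77 \right)} - 7 \left(-58\right) \left(-28\right)}{Y} = \frac{\left(-1\right) 77 - 7 \left(-58\right) \left(-28\right)}{-12630} = \left(-77 - \left(-406\right) \left(-28\right)\right) \left(- \frac{1}{12630}\right) = \left(-77 - 11368\right) \left(- \frac{1}{12630}\right) = \left(-11445\right) \left(- \frac{1}{12630}\right) = \frac{763}{842}$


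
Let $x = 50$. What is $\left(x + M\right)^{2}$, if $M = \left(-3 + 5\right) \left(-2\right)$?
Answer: $2116$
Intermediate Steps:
$M = -4$ ($M = 2 \left(-2\right) = -4$)
$\left(x + M\right)^{2} = \left(50 - 4\right)^{2} = 46^{2} = 2116$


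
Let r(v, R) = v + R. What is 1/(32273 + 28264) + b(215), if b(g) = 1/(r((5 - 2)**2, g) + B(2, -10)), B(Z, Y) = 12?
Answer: 60773/14286732 ≈ 0.0042538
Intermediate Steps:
r(v, R) = R + v
b(g) = 1/(21 + g) (b(g) = 1/((g + (5 - 2)**2) + 12) = 1/((g + 3**2) + 12) = 1/((g + 9) + 12) = 1/((9 + g) + 12) = 1/(21 + g))
1/(32273 + 28264) + b(215) = 1/(32273 + 28264) + 1/(21 + 215) = 1/60537 + 1/236 = 60773/14286732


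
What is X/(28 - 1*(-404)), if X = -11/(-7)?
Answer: 11/3024 ≈ 0.0036376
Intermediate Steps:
X = 11/7 (X = -11*(-1/7) = 11/7 ≈ 1.5714)
X/(28 - 1*(-404)) = 11/(7*(28 - 1*(-404))) = 11/(7*(28 + 404)) = (11/7)/432 = (11/7)*(1/432) = 11/3024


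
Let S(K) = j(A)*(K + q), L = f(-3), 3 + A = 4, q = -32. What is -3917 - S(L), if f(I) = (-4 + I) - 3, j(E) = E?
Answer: -3875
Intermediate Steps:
A = 1 (A = -3 + 4 = 1)
f(I) = -7 + I
L = -10 (L = -7 - 3 = -10)
S(K) = -32 + K (S(K) = 1*(K - 32) = 1*(-32 + K) = -32 + K)
-3917 - S(L) = -3917 - (-32 - 10) = -3917 - 1*(-42) = -3917 + 42 = -3875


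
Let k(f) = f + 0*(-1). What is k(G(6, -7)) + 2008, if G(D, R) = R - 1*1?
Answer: 2000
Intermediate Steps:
G(D, R) = -1 + R (G(D, R) = R - 1 = -1 + R)
k(f) = f (k(f) = f + 0 = f)
k(G(6, -7)) + 2008 = (-1 - 7) + 2008 = -8 + 2008 = 2000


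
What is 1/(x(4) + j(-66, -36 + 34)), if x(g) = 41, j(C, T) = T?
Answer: 1/39 ≈ 0.025641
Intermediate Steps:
1/(x(4) + j(-66, -36 + 34)) = 1/(41 + (-36 + 34)) = 1/(41 - 2) = 1/39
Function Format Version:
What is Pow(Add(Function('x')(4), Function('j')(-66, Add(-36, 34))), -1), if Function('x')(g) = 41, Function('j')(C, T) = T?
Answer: Rational(1, 39) ≈ 0.025641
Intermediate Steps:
Pow(Add(Function('x')(4), Function('j')(-66, Add(-36, 34))), -1) = Pow(Add(41, Add(-36, 34)), -1) = Pow(Add(41, -2), -1) = Pow(39, -1) = Rational(1, 39)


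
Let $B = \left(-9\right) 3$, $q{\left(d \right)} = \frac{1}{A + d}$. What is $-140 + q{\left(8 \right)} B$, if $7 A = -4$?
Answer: $- \frac{7469}{52} \approx -143.63$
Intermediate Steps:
$A = - \frac{4}{7}$ ($A = \frac{1}{7} \left(-4\right) = - \frac{4}{7} \approx -0.57143$)
$q{\left(d \right)} = \frac{1}{- \frac{4}{7} + d}$
$B = -27$
$-140 + q{\left(8 \right)} B = -140 + \frac{7}{-4 + 7 \cdot 8} \left(-27\right) = -140 + \frac{7}{-4 + 56} \left(-27\right) = -140 + \frac{7}{52} \left(-27\right) = -140 - \frac{189}{52} = - \frac{7469}{52}$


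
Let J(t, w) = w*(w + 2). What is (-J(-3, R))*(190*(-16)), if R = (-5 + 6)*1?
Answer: 9120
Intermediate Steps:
R = 1 (R = 1*1 = 1)
J(t, w) = w*(2 + w)
(-J(-3, R))*(190*(-16)) = (-(2 + 1))*(190*(-16)) = -3*(-3040) = 9120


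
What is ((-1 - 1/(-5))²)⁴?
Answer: 65536/390625 ≈ 0.16777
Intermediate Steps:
((-1 - 1/(-5))²)⁴ = ((-1 - 1*(-⅕))²)⁴ = ((-1 + ⅕)²)⁴ = ((-⅘)²)⁴ = (16/25)⁴ = 65536/390625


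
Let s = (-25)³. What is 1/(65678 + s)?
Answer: 1/50053 ≈ 1.9979e-5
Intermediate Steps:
s = -15625
1/(65678 + s) = 1/(65678 - 15625) = 1/50053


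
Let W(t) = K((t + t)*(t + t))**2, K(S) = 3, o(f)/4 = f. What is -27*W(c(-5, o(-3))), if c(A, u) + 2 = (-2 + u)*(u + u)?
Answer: -243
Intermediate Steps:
o(f) = 4*f
c(A, u) = -2 + 2*u*(-2 + u) (c(A, u) = -2 + (-2 + u)*(u + u) = -2 + (-2 + u)*(2*u) = -2 + 2*u*(-2 + u))
W(t) = 9 (W(t) = 3**2 = 9)
-27*W(c(-5, o(-3))) = -27*9 = -243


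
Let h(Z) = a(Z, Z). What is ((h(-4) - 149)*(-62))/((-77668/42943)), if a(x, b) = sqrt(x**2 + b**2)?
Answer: -198353717/38834 + 2662466*sqrt(2)/19417 ≈ -4913.8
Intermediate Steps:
a(x, b) = sqrt(b**2 + x**2)
h(Z) = sqrt(2)*sqrt(Z**2) (h(Z) = sqrt(Z**2 + Z**2) = sqrt(2*Z**2) = sqrt(2)*sqrt(Z**2))
((h(-4) - 149)*(-62))/((-77668/42943)) = ((sqrt(2)*sqrt((-4)**2) - 149)*(-62))/((-77668/42943)) = ((sqrt(2)*sqrt(16) - 149)*(-62))/((-77668*1/42943)) = ((sqrt(2)*4 - 149)*(-62))/(-77668/42943) = ((4*sqrt(2) - 149)*(-62))*(-42943/77668) = ((-149 + 4*sqrt(2))*(-62))*(-42943/77668) = (9238 - 248*sqrt(2))*(-42943/77668) = -198353717/38834 + 2662466*sqrt(2)/19417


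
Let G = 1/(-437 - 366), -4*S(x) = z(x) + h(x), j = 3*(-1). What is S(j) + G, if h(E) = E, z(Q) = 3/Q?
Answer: 802/803 ≈ 0.99875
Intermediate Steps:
j = -3
S(x) = -3/(4*x) - x/4 (S(x) = -(3/x + x)/4 = -(x + 3/x)/4 = -3/(4*x) - x/4)
G = -1/803 (G = 1/(-803) = -1/803 ≈ -0.0012453)
S(j) + G = (1/4)*(-3 - 1*(-3)**2)/(-3) - 1/803 = (1/4)*(-1/3)*(-3 - 1*9) - 1/803 = (1/4)*(-1/3)*(-3 - 9) - 1/803 = (1/4)*(-1/3)*(-12) - 1/803 = 1 - 1/803 = 802/803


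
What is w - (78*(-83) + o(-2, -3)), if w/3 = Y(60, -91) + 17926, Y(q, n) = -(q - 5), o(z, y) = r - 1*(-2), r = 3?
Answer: 60082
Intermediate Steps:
o(z, y) = 5 (o(z, y) = 3 - 1*(-2) = 3 + 2 = 5)
Y(q, n) = 5 - q (Y(q, n) = -(-5 + q) = 5 - q)
w = 53613 (w = 3*((5 - 1*60) + 17926) = 3*((5 - 60) + 17926) = 3*(-55 + 17926) = 3*17871 = 53613)
w - (78*(-83) + o(-2, -3)) = 53613 - (78*(-83) + 5) = 53613 - (-6474 + 5) = 53613 - 1*(-6469) = 53613 + 6469 = 60082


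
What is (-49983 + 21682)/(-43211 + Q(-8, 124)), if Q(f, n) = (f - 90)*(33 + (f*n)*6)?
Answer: -4043/76693 ≈ -0.052717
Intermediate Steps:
Q(f, n) = (-90 + f)*(33 + 6*f*n)
(-49983 + 21682)/(-43211 + Q(-8, 124)) = (-49983 + 21682)/(-43211 + (-2970 + 33*(-8) - 540*(-8)*124 + 6*124*(-8)²)) = -28301/(-43211 + (-2970 - 264 + 535680 + 6*124*64)) = -28301/(-43211 + (-2970 - 264 + 535680 + 47616)) = -28301/(-43211 + 580062) = -28301/536851 = -28301*1/536851 = -4043/76693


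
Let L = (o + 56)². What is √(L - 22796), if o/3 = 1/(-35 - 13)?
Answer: I*√5034751/16 ≈ 140.24*I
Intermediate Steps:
o = -1/16 (o = 3/(-35 - 13) = 3/(-48) = 3*(-1/48) = -1/16 ≈ -0.062500)
L = 801025/256 (L = (-1/16 + 56)² = (895/16)² = 801025/256 ≈ 3129.0)
√(L - 22796) = √(801025/256 - 22796) = √(-5034751/256) = I*√5034751/16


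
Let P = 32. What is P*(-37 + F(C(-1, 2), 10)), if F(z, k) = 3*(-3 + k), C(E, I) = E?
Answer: -512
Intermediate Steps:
F(z, k) = -9 + 3*k
P*(-37 + F(C(-1, 2), 10)) = 32*(-37 + (-9 + 3*10)) = 32*(-37 + (-9 + 30)) = 32*(-37 + 21) = 32*(-16) = -512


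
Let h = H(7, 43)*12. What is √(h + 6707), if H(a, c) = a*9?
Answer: √7463 ≈ 86.389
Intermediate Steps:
H(a, c) = 9*a
h = 756 (h = (9*7)*12 = 63*12 = 756)
√(h + 6707) = √(756 + 6707) = √7463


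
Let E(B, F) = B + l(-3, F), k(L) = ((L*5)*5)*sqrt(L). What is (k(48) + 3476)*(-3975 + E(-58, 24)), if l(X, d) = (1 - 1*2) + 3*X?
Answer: -14053468 - 19406400*sqrt(3) ≈ -4.7666e+7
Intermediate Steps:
l(X, d) = -1 + 3*X (l(X, d) = (1 - 2) + 3*X = -1 + 3*X)
k(L) = 25*L**(3/2) (k(L) = ((5*L)*5)*sqrt(L) = (25*L)*sqrt(L) = 25*L**(3/2))
E(B, F) = -10 + B (E(B, F) = B + (-1 + 3*(-3)) = B + (-1 - 9) = B - 10 = -10 + B)
(k(48) + 3476)*(-3975 + E(-58, 24)) = (25*48**(3/2) + 3476)*(-3975 + (-10 - 58)) = (25*(192*sqrt(3)) + 3476)*(-3975 - 68) = (4800*sqrt(3) + 3476)*(-4043) = (3476 + 4800*sqrt(3))*(-4043) = -14053468 - 19406400*sqrt(3)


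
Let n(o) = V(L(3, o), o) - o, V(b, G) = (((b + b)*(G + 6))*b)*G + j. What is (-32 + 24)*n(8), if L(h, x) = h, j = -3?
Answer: -16040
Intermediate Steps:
V(b, G) = -3 + 2*G*b²*(6 + G) (V(b, G) = (((b + b)*(G + 6))*b)*G - 3 = (((2*b)*(6 + G))*b)*G - 3 = ((2*b*(6 + G))*b)*G - 3 = (2*b²*(6 + G))*G - 3 = 2*G*b²*(6 + G) - 3 = -3 + 2*G*b²*(6 + G))
n(o) = -3 + 18*o² + 107*o (n(o) = (-3 + 2*o²*3² + 12*o*3²) - o = (-3 + 2*o²*9 + 12*o*9) - o = (-3 + 18*o² + 108*o) - o = -3 + 18*o² + 107*o)
(-32 + 24)*n(8) = (-32 + 24)*(-3 + 18*8² + 107*8) = -8*(-3 + 18*64 + 856) = -8*(-3 + 1152 + 856) = -8*2005 = -16040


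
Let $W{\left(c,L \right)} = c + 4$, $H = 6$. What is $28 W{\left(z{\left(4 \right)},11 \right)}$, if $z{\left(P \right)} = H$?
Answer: $280$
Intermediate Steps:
$z{\left(P \right)} = 6$
$W{\left(c,L \right)} = 4 + c$
$28 W{\left(z{\left(4 \right)},11 \right)} = 28 \left(4 + 6\right) = 28 \cdot 10 = 280$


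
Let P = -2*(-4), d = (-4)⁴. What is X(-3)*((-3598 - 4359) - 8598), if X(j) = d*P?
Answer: -33904640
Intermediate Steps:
d = 256
P = 8
X(j) = 2048 (X(j) = 256*8 = 2048)
X(-3)*((-3598 - 4359) - 8598) = 2048*((-3598 - 4359) - 8598) = 2048*(-7957 - 8598) = 2048*(-16555) = -33904640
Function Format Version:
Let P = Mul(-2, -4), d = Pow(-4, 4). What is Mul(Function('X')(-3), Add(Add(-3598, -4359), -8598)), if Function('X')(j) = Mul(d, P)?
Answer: -33904640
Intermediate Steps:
d = 256
P = 8
Function('X')(j) = 2048 (Function('X')(j) = Mul(256, 8) = 2048)
Mul(Function('X')(-3), Add(Add(-3598, -4359), -8598)) = Mul(2048, Add(Add(-3598, -4359), -8598)) = Mul(2048, Add(-7957, -8598)) = Mul(2048, -16555) = -33904640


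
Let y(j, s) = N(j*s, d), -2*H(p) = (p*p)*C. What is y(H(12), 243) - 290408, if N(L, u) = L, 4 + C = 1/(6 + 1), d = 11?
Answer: -1560464/7 ≈ -2.2292e+5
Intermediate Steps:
C = -27/7 (C = -4 + 1/(6 + 1) = -4 + 1/7 = -27/7 ≈ -3.8571)
H(p) = 27*p**2/14 (H(p) = -p*p*(-27)/(2*7) = -p**2*(-27)/(2*7) = -(-27)*p**2/14 = 27*p**2/14)
y(j, s) = j*s
y(H(12), 243) - 290408 = ((27/14)*12**2)*243 - 290408 = ((27/14)*144)*243 - 290408 = (1944/7)*243 - 290408 = 472392/7 - 290408 = -1560464/7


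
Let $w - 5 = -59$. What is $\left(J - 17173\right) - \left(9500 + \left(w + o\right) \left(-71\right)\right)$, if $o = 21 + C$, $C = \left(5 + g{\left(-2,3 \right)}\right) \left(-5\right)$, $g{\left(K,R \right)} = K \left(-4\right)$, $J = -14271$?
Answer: $-47902$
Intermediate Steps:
$w = -54$ ($w = 5 - 59 = -54$)
$g{\left(K,R \right)} = - 4 K$
$C = -65$ ($C = \left(5 - -8\right) \left(-5\right) = \left(5 + 8\right) \left(-5\right) = 13 \left(-5\right) = -65$)
$o = -44$ ($o = 21 - 65 = -44$)
$\left(J - 17173\right) - \left(9500 + \left(w + o\right) \left(-71\right)\right) = \left(-14271 - 17173\right) - \left(9500 + \left(-54 - 44\right) \left(-71\right)\right) = \left(-14271 - 17173\right) - \left(9500 - -6958\right) = -31444 - 16458 = -47902$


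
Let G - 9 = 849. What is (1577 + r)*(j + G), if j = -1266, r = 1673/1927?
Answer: -1240545216/1927 ≈ -6.4377e+5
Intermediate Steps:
r = 1673/1927 (r = 1673*(1/1927) = 1673/1927 ≈ 0.86819)
G = 858 (G = 9 + 849 = 858)
(1577 + r)*(j + G) = (1577 + 1673/1927)*(-1266 + 858) = (3040552/1927)*(-408) = -1240545216/1927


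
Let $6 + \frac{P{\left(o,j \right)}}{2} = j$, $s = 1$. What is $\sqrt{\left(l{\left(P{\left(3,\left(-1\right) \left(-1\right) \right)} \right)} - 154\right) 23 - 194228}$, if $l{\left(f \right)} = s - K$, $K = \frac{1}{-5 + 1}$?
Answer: $\frac{27 i \sqrt{1085}}{2} \approx 444.68 i$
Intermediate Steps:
$K = - \frac{1}{4}$ ($K = \frac{1}{-4} = - \frac{1}{4} \approx -0.25$)
$P{\left(o,j \right)} = -12 + 2 j$
$l{\left(f \right)} = \frac{5}{4}$ ($l{\left(f \right)} = 1 - - \frac{1}{4} = 1 + \frac{1}{4} = \frac{5}{4}$)
$\sqrt{\left(l{\left(P{\left(3,\left(-1\right) \left(-1\right) \right)} \right)} - 154\right) 23 - 194228} = \sqrt{\left(\frac{5}{4} - 154\right) 23 - 194228} = \sqrt{\left(- \frac{611}{4}\right) 23 - 194228} = \sqrt{- \frac{14053}{4} - 194228} = \sqrt{- \frac{790965}{4}} = \frac{27 i \sqrt{1085}}{2}$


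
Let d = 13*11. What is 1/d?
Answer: 1/143 ≈ 0.0069930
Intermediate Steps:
d = 143
1/d = 1/143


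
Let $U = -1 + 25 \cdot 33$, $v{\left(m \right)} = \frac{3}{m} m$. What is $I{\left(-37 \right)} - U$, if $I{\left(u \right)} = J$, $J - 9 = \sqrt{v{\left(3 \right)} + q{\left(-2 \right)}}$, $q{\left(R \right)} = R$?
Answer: $-814$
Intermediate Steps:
$v{\left(m \right)} = 3$
$U = 824$ ($U = -1 + 825 = 824$)
$J = 10$ ($J = 9 + \sqrt{3 - 2} = 9 + \sqrt{1} = 9 + 1 = 10$)
$I{\left(u \right)} = 10$
$I{\left(-37 \right)} - U = 10 - 824 = -814$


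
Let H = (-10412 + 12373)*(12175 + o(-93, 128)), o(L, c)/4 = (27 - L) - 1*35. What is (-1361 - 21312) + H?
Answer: 24519242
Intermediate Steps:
o(L, c) = -32 - 4*L (o(L, c) = 4*((27 - L) - 1*35) = 4*((27 - L) - 35) = 4*(-8 - L) = -32 - 4*L)
H = 24541915 (H = (-10412 + 12373)*(12175 + (-32 - 4*(-93))) = 1961*(12175 + (-32 + 372)) = 1961*(12175 + 340) = 1961*12515 = 24541915)
(-1361 - 21312) + H = (-1361 - 21312) + 24541915 = -22673 + 24541915 = 24519242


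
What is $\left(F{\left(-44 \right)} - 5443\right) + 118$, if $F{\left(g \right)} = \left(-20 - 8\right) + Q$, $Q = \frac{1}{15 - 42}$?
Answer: $- \frac{144532}{27} \approx -5353.0$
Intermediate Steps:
$Q = - \frac{1}{27}$ ($Q = \frac{1}{-27} = - \frac{1}{27} \approx -0.037037$)
$F{\left(g \right)} = - \frac{757}{27}$ ($F{\left(g \right)} = \left(-20 - 8\right) - \frac{1}{27} = -28 - \frac{1}{27} = - \frac{757}{27}$)
$\left(F{\left(-44 \right)} - 5443\right) + 118 = \left(- \frac{757}{27} - 5443\right) + 118 = - \frac{147718}{27} + 118 = - \frac{144532}{27}$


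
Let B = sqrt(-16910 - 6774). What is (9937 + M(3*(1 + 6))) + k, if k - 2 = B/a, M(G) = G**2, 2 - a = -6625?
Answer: 10380 + 2*I*sqrt(5921)/6627 ≈ 10380.0 + 0.023223*I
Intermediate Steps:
B = 2*I*sqrt(5921) (B = sqrt(-23684) = 2*I*sqrt(5921) ≈ 153.9*I)
a = 6627 (a = 2 - 1*(-6625) = 2 + 6625 = 6627)
k = 2 + 2*I*sqrt(5921)/6627 (k = 2 + (2*I*sqrt(5921))/6627 = 2 + (2*I*sqrt(5921))*(1/6627) = 2 + 2*I*sqrt(5921)/6627 ≈ 2.0 + 0.023223*I)
(9937 + M(3*(1 + 6))) + k = (9937 + (3*(1 + 6))**2) + (2 + 2*I*sqrt(5921)/6627) = (9937 + (3*7)**2) + (2 + 2*I*sqrt(5921)/6627) = (9937 + 21**2) + (2 + 2*I*sqrt(5921)/6627) = (9937 + 441) + (2 + 2*I*sqrt(5921)/6627) = 10378 + (2 + 2*I*sqrt(5921)/6627) = 10380 + 2*I*sqrt(5921)/6627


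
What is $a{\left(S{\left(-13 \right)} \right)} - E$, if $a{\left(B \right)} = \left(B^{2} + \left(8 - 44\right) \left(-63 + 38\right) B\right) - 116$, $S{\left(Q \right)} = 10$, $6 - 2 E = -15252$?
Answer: $1355$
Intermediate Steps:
$E = 7629$ ($E = 3 - -7626 = 3 + 7626 = 7629$)
$a{\left(B \right)} = -116 + B^{2} + 900 B$ ($a{\left(B \right)} = \left(B^{2} + \left(-36\right) \left(-25\right) B\right) - 116 = \left(B^{2} + 900 B\right) - 116 = -116 + B^{2} + 900 B$)
$a{\left(S{\left(-13 \right)} \right)} - E = \left(-116 + 10^{2} + 900 \cdot 10\right) - 7629 = \left(-116 + 100 + 9000\right) - 7629 = 8984 - 7629 = 1355$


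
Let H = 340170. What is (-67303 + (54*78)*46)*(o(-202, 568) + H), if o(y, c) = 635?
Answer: 43094451445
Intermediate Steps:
(-67303 + (54*78)*46)*(o(-202, 568) + H) = (-67303 + (54*78)*46)*(635 + 340170) = (-67303 + 4212*46)*340805 = (-67303 + 193752)*340805 = 126449*340805 = 43094451445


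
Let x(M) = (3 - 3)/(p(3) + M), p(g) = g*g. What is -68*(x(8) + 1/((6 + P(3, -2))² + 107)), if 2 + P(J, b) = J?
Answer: -17/39 ≈ -0.43590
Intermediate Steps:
p(g) = g²
P(J, b) = -2 + J
x(M) = 0 (x(M) = (3 - 3)/(3² + M) = 0/(9 + M) = 0)
-68*(x(8) + 1/((6 + P(3, -2))² + 107)) = -68*(0 + 1/((6 + (-2 + 3))² + 107)) = -68*(0 + 1/((6 + 1)² + 107)) = -68*(0 + 1/(7² + 107)) = -68*(0 + 1/(49 + 107)) = -68*(0 + 1/156) = -68*1/156 = -17/39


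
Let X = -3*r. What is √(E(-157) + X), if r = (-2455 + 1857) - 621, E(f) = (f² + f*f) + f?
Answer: √52798 ≈ 229.78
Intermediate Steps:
E(f) = f + 2*f² (E(f) = (f² + f²) + f = 2*f² + f = f + 2*f²)
r = -1219 (r = -598 - 621 = -1219)
X = 3657 (X = -3*(-1219) = 3657)
√(E(-157) + X) = √(-157*(1 + 2*(-157)) + 3657) = √(-157*(1 - 314) + 3657) = √(-157*(-313) + 3657) = √(49141 + 3657) = √52798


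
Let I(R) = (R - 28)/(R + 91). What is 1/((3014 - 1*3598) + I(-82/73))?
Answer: -6561/3833750 ≈ -0.0017114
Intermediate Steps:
I(R) = (-28 + R)/(91 + R)
1/((3014 - 1*3598) + I(-82/73)) = 1/((3014 - 1*3598) + (-28 - 82/73)/(91 - 82/73)) = 1/((3014 - 3598) + (-28 - 82*1/73)/(91 - 82*1/73)) = 1/(-584 + (-28 - 82/73)/(91 - 82/73)) = 1/(-584 - 2126/73/(6561/73)) = 1/(-584 + (73/6561)*(-2126/73)) = 1/(-584 - 2126/6561) = 1/(-3833750/6561) = -6561/3833750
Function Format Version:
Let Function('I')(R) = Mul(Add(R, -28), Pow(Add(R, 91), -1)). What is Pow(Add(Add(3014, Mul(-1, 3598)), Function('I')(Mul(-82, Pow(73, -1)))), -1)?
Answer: Rational(-6561, 3833750) ≈ -0.0017114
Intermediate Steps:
Function('I')(R) = Mul(Pow(Add(91, R), -1), Add(-28, R)) (Function('I')(R) = Mul(Add(-28, R), Pow(Add(91, R), -1)) = Mul(Pow(Add(91, R), -1), Add(-28, R)))
Pow(Add(Add(3014, Mul(-1, 3598)), Function('I')(Mul(-82, Pow(73, -1)))), -1) = Pow(Add(Add(3014, Mul(-1, 3598)), Mul(Pow(Add(91, Mul(-82, Pow(73, -1))), -1), Add(-28, Mul(-82, Pow(73, -1))))), -1) = Pow(Add(Add(3014, -3598), Mul(Pow(Add(91, Mul(-82, Rational(1, 73))), -1), Add(-28, Mul(-82, Rational(1, 73))))), -1) = Pow(Add(-584, Mul(Pow(Add(91, Rational(-82, 73)), -1), Add(-28, Rational(-82, 73)))), -1) = Pow(Add(-584, Mul(Pow(Rational(6561, 73), -1), Rational(-2126, 73))), -1) = Pow(Add(-584, Mul(Rational(73, 6561), Rational(-2126, 73))), -1) = Pow(Add(-584, Rational(-2126, 6561)), -1) = Pow(Rational(-3833750, 6561), -1) = Rational(-6561, 3833750)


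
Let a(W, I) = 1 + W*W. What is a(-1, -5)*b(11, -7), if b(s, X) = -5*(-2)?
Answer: 20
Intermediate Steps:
b(s, X) = 10
a(W, I) = 1 + W²
a(-1, -5)*b(11, -7) = (1 + (-1)²)*10 = (1 + 1)*10 = 2*10 = 20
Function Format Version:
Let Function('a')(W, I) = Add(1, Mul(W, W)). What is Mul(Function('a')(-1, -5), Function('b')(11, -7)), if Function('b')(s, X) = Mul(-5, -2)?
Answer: 20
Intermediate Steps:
Function('b')(s, X) = 10
Function('a')(W, I) = Add(1, Pow(W, 2))
Mul(Function('a')(-1, -5), Function('b')(11, -7)) = Mul(Add(1, Pow(-1, 2)), 10) = Mul(Add(1, 1), 10) = Mul(2, 10) = 20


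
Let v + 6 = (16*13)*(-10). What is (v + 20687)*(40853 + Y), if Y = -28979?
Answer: 220868274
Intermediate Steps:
v = -2086 (v = -6 + (16*13)*(-10) = -6 + 208*(-10) = -6 - 2080 = -2086)
(v + 20687)*(40853 + Y) = (-2086 + 20687)*(40853 - 28979) = 18601*11874 = 220868274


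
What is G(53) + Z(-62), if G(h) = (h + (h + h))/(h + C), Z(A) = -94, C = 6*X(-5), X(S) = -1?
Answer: -4259/47 ≈ -90.617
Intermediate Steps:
C = -6 (C = 6*(-1) = -6)
G(h) = 3*h/(-6 + h) (G(h) = (h + (h + h))/(h - 6) = (h + 2*h)/(-6 + h) = (3*h)/(-6 + h) = 3*h/(-6 + h))
G(53) + Z(-62) = 3*53/(-6 + 53) - 94 = 3*53/47 - 94 = 3*53*(1/47) - 94 = 159/47 - 94 = -4259/47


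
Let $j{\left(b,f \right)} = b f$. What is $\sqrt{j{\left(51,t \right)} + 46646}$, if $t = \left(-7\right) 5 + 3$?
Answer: $\sqrt{45014} \approx 212.17$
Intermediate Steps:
$t = -32$ ($t = -35 + 3 = -32$)
$\sqrt{j{\left(51,t \right)} + 46646} = \sqrt{51 \left(-32\right) + 46646} = \sqrt{-1632 + 46646} = \sqrt{45014}$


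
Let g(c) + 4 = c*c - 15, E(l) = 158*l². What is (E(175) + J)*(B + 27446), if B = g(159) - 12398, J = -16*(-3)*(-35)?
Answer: 194982291700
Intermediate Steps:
J = -1680 (J = 48*(-35) = -1680)
g(c) = -19 + c² (g(c) = -4 + (c*c - 15) = -4 + (c² - 15) = -4 + (-15 + c²) = -19 + c²)
B = 12864 (B = (-19 + 159²) - 12398 = (-19 + 25281) - 12398 = 25262 - 12398 = 12864)
(E(175) + J)*(B + 27446) = (158*175² - 1680)*(12864 + 27446) = (158*30625 - 1680)*40310 = (4838750 - 1680)*40310 = 4837070*40310 = 194982291700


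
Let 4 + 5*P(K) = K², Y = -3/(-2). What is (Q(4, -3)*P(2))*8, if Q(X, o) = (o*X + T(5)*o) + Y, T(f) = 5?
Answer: 0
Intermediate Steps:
Y = 3/2 (Y = -3*(-½) = 3/2 ≈ 1.5000)
P(K) = -⅘ + K²/5
Q(X, o) = 3/2 + 5*o + X*o (Q(X, o) = (o*X + 5*o) + 3/2 = (X*o + 5*o) + 3/2 = (5*o + X*o) + 3/2 = 3/2 + 5*o + X*o)
(Q(4, -3)*P(2))*8 = ((3/2 + 5*(-3) + 4*(-3))*(-⅘ + (⅕)*2²))*8 = ((3/2 - 15 - 12)*(-⅘ + (⅕)*4))*8 = -51*(-⅘ + ⅘)/2*8 = -51/2*0*8 = 0*8 = 0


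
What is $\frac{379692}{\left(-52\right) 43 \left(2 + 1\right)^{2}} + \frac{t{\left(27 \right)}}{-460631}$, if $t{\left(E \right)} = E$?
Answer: $- \frac{4858290250}{257492729} \approx -18.868$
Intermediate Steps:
$\frac{379692}{\left(-52\right) 43 \left(2 + 1\right)^{2}} + \frac{t{\left(27 \right)}}{-460631} = \frac{379692}{\left(-52\right) 43 \left(2 + 1\right)^{2}} + \frac{27}{-460631} = \frac{379692}{\left(-2236\right) 3^{2}} + 27 \left(- \frac{1}{460631}\right) = \frac{379692}{\left(-2236\right) 9} - \frac{27}{460631} = \frac{379692}{-20124} - \frac{27}{460631} = 379692 \left(- \frac{1}{20124}\right) - \frac{27}{460631} = - \frac{10547}{559} - \frac{27}{460631} = - \frac{4858290250}{257492729}$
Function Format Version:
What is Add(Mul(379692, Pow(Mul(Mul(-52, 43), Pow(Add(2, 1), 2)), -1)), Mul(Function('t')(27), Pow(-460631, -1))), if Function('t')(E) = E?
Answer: Rational(-4858290250, 257492729) ≈ -18.868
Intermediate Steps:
Add(Mul(379692, Pow(Mul(Mul(-52, 43), Pow(Add(2, 1), 2)), -1)), Mul(Function('t')(27), Pow(-460631, -1))) = Add(Mul(379692, Pow(Mul(Mul(-52, 43), Pow(Add(2, 1), 2)), -1)), Mul(27, Pow(-460631, -1))) = Add(Mul(379692, Pow(Mul(-2236, Pow(3, 2)), -1)), Mul(27, Rational(-1, 460631))) = Add(Mul(379692, Pow(Mul(-2236, 9), -1)), Rational(-27, 460631)) = Add(Mul(379692, Pow(-20124, -1)), Rational(-27, 460631)) = Add(Mul(379692, Rational(-1, 20124)), Rational(-27, 460631)) = Add(Rational(-10547, 559), Rational(-27, 460631)) = Rational(-4858290250, 257492729)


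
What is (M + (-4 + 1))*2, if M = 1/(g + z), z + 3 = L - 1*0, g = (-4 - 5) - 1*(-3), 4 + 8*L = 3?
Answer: -454/73 ≈ -6.2192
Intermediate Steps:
L = -⅛ (L = -½ + (⅛)*3 = -½ + 3/8 = -⅛ ≈ -0.12500)
g = -6 (g = -9 + 3 = -6)
z = -25/8 (z = -3 + (-⅛ - 1*0) = -3 + (-⅛ + 0) = -3 - ⅛ = -25/8 ≈ -3.1250)
M = -8/73 (M = 1/(-6 - 25/8) = 1/(-73/8) = -8/73 ≈ -0.10959)
(M + (-4 + 1))*2 = (-8/73 + (-4 + 1))*2 = (-8/73 - 3)*2 = -227/73*2 = -454/73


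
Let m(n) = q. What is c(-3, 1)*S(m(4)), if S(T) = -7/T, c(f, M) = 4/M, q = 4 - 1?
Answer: -28/3 ≈ -9.3333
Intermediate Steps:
q = 3
m(n) = 3
c(-3, 1)*S(m(4)) = (4/1)*(-7/3) = (4*1)*(-7*⅓) = 4*(-7/3) = -28/3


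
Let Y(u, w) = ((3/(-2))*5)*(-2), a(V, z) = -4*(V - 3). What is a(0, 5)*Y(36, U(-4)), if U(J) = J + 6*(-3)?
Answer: 180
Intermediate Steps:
a(V, z) = 12 - 4*V (a(V, z) = -4*(-3 + V) = 12 - 4*V)
U(J) = -18 + J (U(J) = J - 18 = -18 + J)
Y(u, w) = 15 (Y(u, w) = ((3*(-1/2))*5)*(-2) = -3/2*5*(-2) = -15/2*(-2) = 15)
a(0, 5)*Y(36, U(-4)) = (12 - 4*0)*15 = (12 + 0)*15 = 12*15 = 180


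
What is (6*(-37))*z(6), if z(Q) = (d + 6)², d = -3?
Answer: -1998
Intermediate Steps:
z(Q) = 9 (z(Q) = (-3 + 6)² = 3² = 9)
(6*(-37))*z(6) = (6*(-37))*9 = -222*9 = -1998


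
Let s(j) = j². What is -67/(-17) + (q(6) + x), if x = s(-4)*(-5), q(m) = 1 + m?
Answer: -1174/17 ≈ -69.059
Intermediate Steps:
x = -80 (x = (-4)²*(-5) = 16*(-5) = -80)
-67/(-17) + (q(6) + x) = -67/(-17) + ((1 + 6) - 80) = -1/17*(-67) + (7 - 80) = 67/17 - 73 = -1174/17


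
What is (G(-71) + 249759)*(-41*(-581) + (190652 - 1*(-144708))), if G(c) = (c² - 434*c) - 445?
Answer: 102427286589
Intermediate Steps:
G(c) = -445 + c² - 434*c
(G(-71) + 249759)*(-41*(-581) + (190652 - 1*(-144708))) = ((-445 + (-71)² - 434*(-71)) + 249759)*(-41*(-581) + (190652 - 1*(-144708))) = ((-445 + 5041 + 30814) + 249759)*(23821 + (190652 + 144708)) = (35410 + 249759)*(23821 + 335360) = 285169*359181 = 102427286589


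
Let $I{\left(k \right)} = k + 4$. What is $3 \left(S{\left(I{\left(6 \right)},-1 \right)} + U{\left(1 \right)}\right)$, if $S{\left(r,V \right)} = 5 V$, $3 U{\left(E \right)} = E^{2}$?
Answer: $-14$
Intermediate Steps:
$U{\left(E \right)} = \frac{E^{2}}{3}$
$I{\left(k \right)} = 4 + k$
$3 \left(S{\left(I{\left(6 \right)},-1 \right)} + U{\left(1 \right)}\right) = 3 \left(5 \left(-1\right) + \frac{1^{2}}{3}\right) = 3 \left(-5 + \frac{1}{3} \cdot 1\right) = 3 \left(-5 + \frac{1}{3}\right) = 3 \left(- \frac{14}{3}\right) = -14$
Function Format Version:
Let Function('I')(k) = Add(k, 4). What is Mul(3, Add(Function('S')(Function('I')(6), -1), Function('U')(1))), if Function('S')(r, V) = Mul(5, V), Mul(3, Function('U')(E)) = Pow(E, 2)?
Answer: -14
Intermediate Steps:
Function('U')(E) = Mul(Rational(1, 3), Pow(E, 2))
Function('I')(k) = Add(4, k)
Mul(3, Add(Function('S')(Function('I')(6), -1), Function('U')(1))) = Mul(3, Add(Mul(5, -1), Mul(Rational(1, 3), Pow(1, 2)))) = Mul(3, Add(-5, Mul(Rational(1, 3), 1))) = Mul(3, Add(-5, Rational(1, 3))) = Mul(3, Rational(-14, 3)) = -14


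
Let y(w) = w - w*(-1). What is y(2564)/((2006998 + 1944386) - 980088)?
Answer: 641/371412 ≈ 0.0017258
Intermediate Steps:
y(w) = 2*w (y(w) = w - (-w) = w - (-1)*w = w + w = 2*w)
y(2564)/((2006998 + 1944386) - 980088) = (2*2564)/((2006998 + 1944386) - 980088) = 5128/(3951384 - 980088) = 5128/2971296 = 5128*(1/2971296) = 641/371412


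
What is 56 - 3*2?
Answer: 50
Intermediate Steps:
56 - 3*2 = 56 - 6 = 50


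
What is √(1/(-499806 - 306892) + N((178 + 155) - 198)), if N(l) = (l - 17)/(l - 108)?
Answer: 11*√1903880689518/7260282 ≈ 2.0905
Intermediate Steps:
N(l) = (-17 + l)/(-108 + l)
√(1/(-499806 - 306892) + N((178 + 155) - 198)) = √(1/(-499806 - 306892) + (-17 + ((178 + 155) - 198))/(-108 + ((178 + 155) - 198))) = √(1/(-806698) + (-17 + (333 - 198))/(-108 + (333 - 198))) = √(-1/806698 + (-17 + 135)/(-108 + 135)) = √(-1/806698 + 118/27) = √(95190337/21780846) = 11*√1903880689518/7260282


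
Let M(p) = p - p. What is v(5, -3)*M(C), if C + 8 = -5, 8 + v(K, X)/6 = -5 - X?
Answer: 0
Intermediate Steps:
v(K, X) = -78 - 6*X (v(K, X) = -48 + 6*(-5 - X) = -48 + (-30 - 6*X) = -78 - 6*X)
C = -13 (C = -8 - 5 = -13)
M(p) = 0
v(5, -3)*M(C) = (-78 - 6*(-3))*0 = (-78 + 18)*0 = -60*0 = 0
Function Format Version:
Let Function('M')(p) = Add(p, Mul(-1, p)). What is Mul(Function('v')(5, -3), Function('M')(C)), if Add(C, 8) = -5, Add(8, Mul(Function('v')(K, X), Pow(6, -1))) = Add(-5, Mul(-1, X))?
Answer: 0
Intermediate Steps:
Function('v')(K, X) = Add(-78, Mul(-6, X)) (Function('v')(K, X) = Add(-48, Mul(6, Add(-5, Mul(-1, X)))) = Add(-48, Add(-30, Mul(-6, X))) = Add(-78, Mul(-6, X)))
C = -13 (C = Add(-8, -5) = -13)
Function('M')(p) = 0
Mul(Function('v')(5, -3), Function('M')(C)) = Mul(Add(-78, Mul(-6, -3)), 0) = Mul(Add(-78, 18), 0) = Mul(-60, 0) = 0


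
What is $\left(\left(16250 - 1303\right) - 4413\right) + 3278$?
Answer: $13812$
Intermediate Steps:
$\left(\left(16250 - 1303\right) - 4413\right) + 3278 = \left(14947 - 4413\right) + 3278 = 10534 + 3278 = 13812$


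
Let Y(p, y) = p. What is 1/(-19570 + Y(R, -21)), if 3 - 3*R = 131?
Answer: -3/58838 ≈ -5.0987e-5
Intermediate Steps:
R = -128/3 (R = 1 - ⅓*131 = 1 - 131/3 = -128/3 ≈ -42.667)
1/(-19570 + Y(R, -21)) = 1/(-19570 - 128/3) = 1/(-58838/3) = -3/58838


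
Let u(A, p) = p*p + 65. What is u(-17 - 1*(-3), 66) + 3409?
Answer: 7830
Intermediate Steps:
u(A, p) = 65 + p**2 (u(A, p) = p**2 + 65 = 65 + p**2)
u(-17 - 1*(-3), 66) + 3409 = (65 + 66**2) + 3409 = (65 + 4356) + 3409 = 4421 + 3409 = 7830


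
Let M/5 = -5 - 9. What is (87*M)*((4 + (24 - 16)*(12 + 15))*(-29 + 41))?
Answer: -16077600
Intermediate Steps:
M = -70 (M = 5*(-5 - 9) = 5*(-14) = -70)
(87*M)*((4 + (24 - 16)*(12 + 15))*(-29 + 41)) = (87*(-70))*((4 + (24 - 16)*(12 + 15))*(-29 + 41)) = -6090*(4 + 8*27)*12 = -6090*(4 + 216)*12 = -1339800*12 = -6090*2640 = -16077600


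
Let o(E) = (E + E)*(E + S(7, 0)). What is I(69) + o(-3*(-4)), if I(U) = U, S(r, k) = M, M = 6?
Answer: 501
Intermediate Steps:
S(r, k) = 6
o(E) = 2*E*(6 + E) (o(E) = (E + E)*(E + 6) = (2*E)*(6 + E) = 2*E*(6 + E))
I(69) + o(-3*(-4)) = 69 + 2*(-3*(-4))*(6 - 3*(-4)) = 69 + 2*12*(6 + 12) = 69 + 2*12*18 = 69 + 432 = 501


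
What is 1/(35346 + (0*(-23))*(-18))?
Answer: 1/35346 ≈ 2.8292e-5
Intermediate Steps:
1/(35346 + (0*(-23))*(-18)) = 1/(35346 + 0*(-18)) = 1/(35346 + 0) = 1/35346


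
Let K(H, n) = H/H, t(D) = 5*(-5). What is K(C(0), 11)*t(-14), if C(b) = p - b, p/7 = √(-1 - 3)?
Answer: -25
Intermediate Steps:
p = 14*I (p = 7*√(-1 - 3) = 7*√(-4) = 7*(2*I) = 14*I ≈ 14.0*I)
t(D) = -25
C(b) = -b + 14*I (C(b) = 14*I - b = -b + 14*I)
K(H, n) = 1
K(C(0), 11)*t(-14) = 1*(-25) = -25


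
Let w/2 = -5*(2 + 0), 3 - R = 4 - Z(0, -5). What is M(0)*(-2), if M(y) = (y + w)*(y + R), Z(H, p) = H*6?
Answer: -40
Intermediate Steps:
Z(H, p) = 6*H
R = -1 (R = 3 - (4 - 6*0) = 3 - (4 - 1*0) = 3 - (4 + 0) = 3 - 1*4 = 3 - 4 = -1)
w = -20 (w = 2*(-5*(2 + 0)) = 2*(-5*2) = 2*(-10) = -20)
M(y) = (-1 + y)*(-20 + y) (M(y) = (y - 20)*(y - 1) = (-20 + y)*(-1 + y) = (-1 + y)*(-20 + y))
M(0)*(-2) = (20 + 0² - 21*0)*(-2) = (20 + 0 + 0)*(-2) = 20*(-2) = -40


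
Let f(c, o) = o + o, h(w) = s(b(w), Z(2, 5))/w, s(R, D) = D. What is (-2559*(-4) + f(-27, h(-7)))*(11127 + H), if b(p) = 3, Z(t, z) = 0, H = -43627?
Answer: -332670000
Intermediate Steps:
h(w) = 0 (h(w) = 0/w = 0)
f(c, o) = 2*o
(-2559*(-4) + f(-27, h(-7)))*(11127 + H) = (-2559*(-4) + 2*0)*(11127 - 43627) = (10236 + 0)*(-32500) = 10236*(-32500) = -332670000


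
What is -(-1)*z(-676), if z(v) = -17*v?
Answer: 11492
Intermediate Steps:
-(-1)*z(-676) = -(-1)*(-17*(-676)) = -(-1)*11492 = -1*(-11492) = 11492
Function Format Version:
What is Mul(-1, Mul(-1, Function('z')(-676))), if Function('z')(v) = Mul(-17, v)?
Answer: 11492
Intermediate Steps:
Mul(-1, Mul(-1, Function('z')(-676))) = Mul(-1, Mul(-1, Mul(-17, -676))) = Mul(-1, Mul(-1, 11492)) = Mul(-1, -11492) = 11492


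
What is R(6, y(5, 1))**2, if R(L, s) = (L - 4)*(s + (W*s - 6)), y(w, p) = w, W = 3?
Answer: 784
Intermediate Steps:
R(L, s) = (-6 + 4*s)*(-4 + L) (R(L, s) = (L - 4)*(s + (3*s - 6)) = (-4 + L)*(s + (-6 + 3*s)) = (-4 + L)*(-6 + 4*s) = (-6 + 4*s)*(-4 + L))
R(6, y(5, 1))**2 = (24 - 16*5 - 6*6 + 4*6*5)**2 = (24 - 80 - 36 + 120)**2 = 28**2 = 784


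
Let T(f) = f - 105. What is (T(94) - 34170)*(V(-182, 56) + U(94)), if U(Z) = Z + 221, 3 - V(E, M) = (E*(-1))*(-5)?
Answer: -41974268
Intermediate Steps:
V(E, M) = 3 - 5*E (V(E, M) = 3 - E*(-1)*(-5) = 3 - (-E)*(-5) = 3 - 5*E)
U(Z) = 221 + Z
T(f) = -105 + f
(T(94) - 34170)*(V(-182, 56) + U(94)) = ((-105 + 94) - 34170)*((3 - 5*(-182)) + (221 + 94)) = (-11 - 34170)*((3 + 910) + 315) = -34181*(913 + 315) = -34181*1228 = -41974268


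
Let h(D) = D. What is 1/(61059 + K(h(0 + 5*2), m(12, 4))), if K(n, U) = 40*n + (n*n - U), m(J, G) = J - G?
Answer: 1/61551 ≈ 1.6247e-5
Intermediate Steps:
K(n, U) = n**2 - U + 40*n (K(n, U) = 40*n + (n**2 - U) = n**2 - U + 40*n)
1/(61059 + K(h(0 + 5*2), m(12, 4))) = 1/(61059 + ((0 + 5*2)**2 - (12 - 1*4) + 40*(0 + 5*2))) = 1/(61059 + ((0 + 10)**2 - (12 - 4) + 40*(0 + 10))) = 1/(61059 + (10**2 - 1*8 + 40*10)) = 1/(61059 + (100 - 8 + 400)) = 1/(61059 + 492) = 1/61551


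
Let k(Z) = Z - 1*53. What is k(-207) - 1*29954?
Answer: -30214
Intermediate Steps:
k(Z) = -53 + Z (k(Z) = Z - 53 = -53 + Z)
k(-207) - 1*29954 = (-53 - 207) - 1*29954 = -260 - 29954 = -30214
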